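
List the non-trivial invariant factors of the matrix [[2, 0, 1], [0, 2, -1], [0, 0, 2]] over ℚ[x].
The Jordan structure of A has elementary divisors (x - 2)^2, (x - 2). Arranging the block sizes at each eigenvalue in decreasing order and taking row products gives the invariant factors.

Invariant factors (smallest first, each dividing the next): x - 2, (x - 2)^2.

Check: the last factor (x - 2)^2 is the minimal polynomial, and the product (x - 2)^3 is the characteristic polynomial.

x - 2, (x - 2)^2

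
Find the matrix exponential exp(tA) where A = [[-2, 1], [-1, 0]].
A has Jordan form J = [[-1, 1], [0, -1]] with A = PJP^{-1}, so e^{tA} = P e^{tJ} P^{-1}.

For a Jordan block J_k(λ), e^{tJ_k(λ)} = e^{λt} · (I + tN + t^2 N^2/2! + ... + t^{k-1} N^{k-1}/(k-1)!) where N is the nilpotent superdiagonal part.

Assembling the blocks and conjugating back gives the entries of e^{tA} as shown above.

e^{tA} = [[(1 - t)*e^{-t}, t*e^{-t}], [-t*e^{-t}, (t + 1)*e^{-t}]]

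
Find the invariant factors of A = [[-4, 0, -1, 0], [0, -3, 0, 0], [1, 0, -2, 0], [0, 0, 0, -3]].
x + 3, x + 3, (x + 3)^2

The Jordan structure of A has elementary divisors (x + 3)^2, (x + 3), (x + 3). Arranging the block sizes at each eigenvalue in decreasing order and taking row products gives the invariant factors.

Invariant factors (smallest first, each dividing the next): x + 3, x + 3, (x + 3)^2.

Check: the last factor (x + 3)^2 is the minimal polynomial, and the product (x + 3)^4 is the characteristic polynomial.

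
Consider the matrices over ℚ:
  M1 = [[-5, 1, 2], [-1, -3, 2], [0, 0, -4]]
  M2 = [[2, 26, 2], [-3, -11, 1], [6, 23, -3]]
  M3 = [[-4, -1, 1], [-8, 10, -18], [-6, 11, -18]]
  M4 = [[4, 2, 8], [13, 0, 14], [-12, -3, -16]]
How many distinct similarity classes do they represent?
Characteristic polynomials: χ_{M1} = (x + 4)^3, χ_{M2} = (x + 4)^3, χ_{M3} = (x + 4)^3, χ_{M4} = (x + 4)^3.

{M1}: invariant factors x + 4, (x + 4)^2.

{M2, M3, M4}: invariant factors (x + 4)^3.

Matrices are similar if and only if their invariant-factor lists agree; the partition into similarity classes is {M1}, {M2, M3, M4}.

2 classes: {M1}, {M2, M3, M4}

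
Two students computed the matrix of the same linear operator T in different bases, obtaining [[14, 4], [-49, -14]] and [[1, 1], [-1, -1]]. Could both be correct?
Two matrices over a field are similar if and only if they have the same invariant factors.

Both A and B have characteristic polynomial x^2 and minimal polynomial x^2. Computing further, both have invariant factors x^2. Hence A and B are similar.

Yes.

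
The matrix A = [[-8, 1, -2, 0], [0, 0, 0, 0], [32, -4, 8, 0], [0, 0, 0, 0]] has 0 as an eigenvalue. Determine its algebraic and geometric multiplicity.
The characteristic polynomial is x^4, so the factor x appears with exponent 4: the algebraic multiplicity is 4.

rank(A) = 1, so the eigenspace has dimension 4 - 1 = 3: the geometric multiplicity is 3.

Since 3 < 4, A is not diagonalizable.

algebraic multiplicity 4, geometric multiplicity 3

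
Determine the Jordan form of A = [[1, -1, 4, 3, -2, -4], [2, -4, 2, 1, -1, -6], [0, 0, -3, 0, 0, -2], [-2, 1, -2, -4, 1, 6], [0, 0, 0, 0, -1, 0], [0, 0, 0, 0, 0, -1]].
J = [[-3, 1, 0, 0, 0, 0], [0, -3, 0, 0, 0, 0], [0, 0, -3, 0, 0, 0], [0, 0, 0, -1, 1, 0], [0, 0, 0, 0, -1, 0], [0, 0, 0, 0, 0, -1]]

The characteristic polynomial is det(xI - A) = (x + 1)^3(x + 3)^3, so the eigenvalues are -3 (algebraic multiplicity 3), -1 (algebraic multiplicity 3).

For λ = -3: rank(A + 3I) = 4, rank((A + 3I)^2) = 3. The eigenspace has dimension 6 - 4 = 2, so there are 2 Jordan blocks; the rank sequence gives block sizes [2, 1].

For λ = -1: rank(A + I) = 4, rank((A + I)^2) = 3. The eigenspace has dimension 6 - 4 = 2, so there are 2 Jordan blocks; the rank sequence gives block sizes [2, 1].

Assembling the blocks gives the Jordan form J above.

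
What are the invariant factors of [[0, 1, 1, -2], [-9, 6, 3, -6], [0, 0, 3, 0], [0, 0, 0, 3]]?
x - 3, x - 3, (x - 3)^2

The Jordan structure of A has elementary divisors (x - 3)^2, (x - 3), (x - 3). Arranging the block sizes at each eigenvalue in decreasing order and taking row products gives the invariant factors.

Invariant factors (smallest first, each dividing the next): x - 3, x - 3, (x - 3)^2.

Check: the last factor (x - 3)^2 is the minimal polynomial, and the product (x - 3)^4 is the characteristic polynomial.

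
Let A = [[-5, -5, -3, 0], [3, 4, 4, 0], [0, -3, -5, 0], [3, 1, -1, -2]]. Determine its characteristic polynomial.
χ_A(x) = (x + 2)^4

xI - A = [[x + 5, 5, 3, 0], [-3, x - 4, -4, 0], [0, 3, x + 5, 0], [-3, -1, 1, x + 2]].

Expanding det(xI - A) along the first row:
det(xI - A) = + (x + 5)·det([[x - 4, -4, 0], [3, x + 5, 0], [-1, 1, x + 2]]) - (5)·det([[-3, -4, 0], [0, x + 5, 0], [-3, 1, x + 2]]) + (3)·det([[-3, x - 4, 0], [0, 3, 0], [-3, -1, x + 2]]) - (0)·det([[-3, x - 4, -4], [0, 3, x + 5], [-3, -1, 1]]).

Evaluating gives χ_A(x) = x^4 + 8x^3 + 24x^2 + 32x + 16 = (x + 2)^4.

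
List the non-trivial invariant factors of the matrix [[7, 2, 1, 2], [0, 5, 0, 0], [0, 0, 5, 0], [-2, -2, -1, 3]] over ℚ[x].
x - 5, x - 5, (x - 5)^2

The Jordan structure of A has elementary divisors (x - 5)^2, (x - 5), (x - 5). Arranging the block sizes at each eigenvalue in decreasing order and taking row products gives the invariant factors.

Invariant factors (smallest first, each dividing the next): x - 5, x - 5, (x - 5)^2.

Check: the last factor (x - 5)^2 is the minimal polynomial, and the product (x - 5)^4 is the characteristic polynomial.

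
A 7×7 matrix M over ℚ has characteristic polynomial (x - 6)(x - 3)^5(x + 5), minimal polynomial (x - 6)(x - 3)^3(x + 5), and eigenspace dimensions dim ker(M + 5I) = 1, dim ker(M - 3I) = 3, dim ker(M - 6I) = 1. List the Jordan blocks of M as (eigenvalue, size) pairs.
λ = -5: algebraic multiplicity 1 (exponent in χ_M), largest block size 1 (exponent in m_M), 1 block (geometric multiplicity). This forces block sizes [1].
λ = 3: algebraic multiplicity 5 (exponent in χ_M), largest block size 3 (exponent in m_M), 3 blocks (geometric multiplicity). These force block sizes [3, 1, 1].
λ = 6: algebraic multiplicity 1 (exponent in χ_M), largest block size 1 (exponent in m_M), 1 block (geometric multiplicity). This forces block sizes [1].

Jordan blocks: (-5, 1), (3, 3), (3, 1), (3, 1), (6, 1)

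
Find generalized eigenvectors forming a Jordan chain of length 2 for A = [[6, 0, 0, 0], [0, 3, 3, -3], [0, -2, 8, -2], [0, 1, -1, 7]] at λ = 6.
We seek v_1 ∈ ker((A - 6I)^2) \ ker(A - 6I), then set v_{i+1} = (A - 6I) v_i.

One such chain is v_1 = [[0, 3, 1, -1]]^T, v_2 = [[0, -3, -2, 1]]^T. Check: (A - 6I) v_2 = [[0, 0, 0, 0]]^T = 0.

v_1 = [[0, 3, 1, -1]]^T, v_2 = [[0, -3, -2, 1]]^T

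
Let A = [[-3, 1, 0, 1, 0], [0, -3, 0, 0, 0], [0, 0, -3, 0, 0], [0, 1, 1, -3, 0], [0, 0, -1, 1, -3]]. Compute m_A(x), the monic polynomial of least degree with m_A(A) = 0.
m_A(x) = (x + 3)^3

The characteristic polynomial factors as (x + 3)^5. The minimal polynomial is ∏(x - λ)^{k_λ} where k_λ is the size of the largest Jordan block at λ.

For λ = -3: rank(A + 3I) = 2, and the largest Jordan block has size 3 (the smallest k with rank((A + 3I)^k) = rank((A + 3I)^(k+1))).

So m_A(x) = (x + 3)^3.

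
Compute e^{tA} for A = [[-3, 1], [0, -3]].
A has Jordan form J = [[-3, 1], [0, -3]] with A = PJP^{-1}, so e^{tA} = P e^{tJ} P^{-1}.

For a Jordan block J_k(λ), e^{tJ_k(λ)} = e^{λt} · (I + tN + t^2 N^2/2! + ... + t^{k-1} N^{k-1}/(k-1)!) where N is the nilpotent superdiagonal part.

Assembling the blocks and conjugating back gives the entries of e^{tA} as shown above.

e^{tA} = [[e^{-3*t}, t*e^{-3*t}], [0, e^{-3*t}]]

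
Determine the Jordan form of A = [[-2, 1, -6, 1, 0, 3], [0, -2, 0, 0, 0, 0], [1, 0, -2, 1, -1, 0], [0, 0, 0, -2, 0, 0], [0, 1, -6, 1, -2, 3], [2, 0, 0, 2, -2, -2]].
The characteristic polynomial is det(xI - A) = (x + 2)^6, so the eigenvalues are -2 (algebraic multiplicity 6).

For λ = -2: rank(A + 2I) = 2, rank((A + 2I)^2) = 0. The eigenspace has dimension 6 - 2 = 4, so there are 4 Jordan blocks; the rank sequence gives block sizes [2, 2, 1, 1].

Assembling the blocks gives the Jordan form J above.

J = [[-2, 1, 0, 0, 0, 0], [0, -2, 0, 0, 0, 0], [0, 0, -2, 1, 0, 0], [0, 0, 0, -2, 0, 0], [0, 0, 0, 0, -2, 0], [0, 0, 0, 0, 0, -2]]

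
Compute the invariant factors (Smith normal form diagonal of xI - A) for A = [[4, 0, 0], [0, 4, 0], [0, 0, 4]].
x - 4, x - 4, x - 4

The Jordan structure of A has elementary divisors (x - 4), (x - 4), (x - 4). Arranging the block sizes at each eigenvalue in decreasing order and taking row products gives the invariant factors.

Invariant factors (smallest first, each dividing the next): x - 4, x - 4, x - 4.

Check: the last factor x - 4 is the minimal polynomial, and the product (x - 4)^3 is the characteristic polynomial.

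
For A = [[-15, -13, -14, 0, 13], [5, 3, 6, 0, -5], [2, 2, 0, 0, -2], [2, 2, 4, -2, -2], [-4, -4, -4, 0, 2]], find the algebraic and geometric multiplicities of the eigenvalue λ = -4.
algebraic multiplicity 1, geometric multiplicity 1

The characteristic polynomial is (x + 2)^4(x + 4), so the factor x + 4 appears with exponent 1: the algebraic multiplicity is 1.

rank(A + 4I) = 4, so the eigenspace has dimension 5 - 4 = 1: the geometric multiplicity is 1.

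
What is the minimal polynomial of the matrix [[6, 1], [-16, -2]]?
The characteristic polynomial factors as (x - 2)^2. The minimal polynomial is ∏(x - λ)^{k_λ} where k_λ is the size of the largest Jordan block at λ.

For λ = 2: rank(A - 2I) = 1, and the largest Jordan block has size 2 (the smallest k with rank((A - 2I)^k) = rank((A - 2I)^(k+1))).

So m_A(x) = (x - 2)^2.

m_A(x) = (x - 2)^2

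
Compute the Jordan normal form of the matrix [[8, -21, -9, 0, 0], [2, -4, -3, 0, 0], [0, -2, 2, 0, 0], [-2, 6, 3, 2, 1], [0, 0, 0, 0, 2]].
J = [[2, 1, 0, 0, 0], [0, 2, 1, 0, 0], [0, 0, 2, 0, 0], [0, 0, 0, 2, 1], [0, 0, 0, 0, 2]]

The characteristic polynomial is det(xI - A) = (x - 2)^5, so the eigenvalues are 2 (algebraic multiplicity 5).

For λ = 2: rank(A - 2I) = 3, rank((A - 2I)^2) = 1, rank((A - 2I)^3) = 0. The eigenspace has dimension 5 - 3 = 2, so there are 2 Jordan blocks; the rank sequence gives block sizes [3, 2].

Assembling the blocks gives the Jordan form J above.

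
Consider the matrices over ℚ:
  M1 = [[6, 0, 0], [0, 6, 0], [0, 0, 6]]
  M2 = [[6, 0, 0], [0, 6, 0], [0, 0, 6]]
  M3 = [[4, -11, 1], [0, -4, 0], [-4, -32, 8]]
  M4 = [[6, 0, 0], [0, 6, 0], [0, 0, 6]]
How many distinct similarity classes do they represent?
Characteristic polynomials: χ_{M1} = (x - 6)^3, χ_{M2} = (x - 6)^3, χ_{M3} = (x - 6)^2(x + 4), χ_{M4} = (x - 6)^3.

{M1, M2, M4}: invariant factors x - 6, x - 6, x - 6.

{M3}: invariant factors (x - 6)^2(x + 4).

Matrices are similar if and only if their invariant-factor lists agree; the partition into similarity classes is {M1, M2, M4}, {M3}.

2 classes: {M1, M2, M4}, {M3}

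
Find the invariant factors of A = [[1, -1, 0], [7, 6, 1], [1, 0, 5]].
The Jordan structure of A has elementary divisors (x - 4)^3. Arranging the block sizes at each eigenvalue in decreasing order and taking row products gives the invariant factors.

Invariant factors (smallest first, each dividing the next): (x - 4)^3.

Check: the last factor (x - 4)^3 is the minimal polynomial, and the product (x - 4)^3 is the characteristic polynomial.

(x - 4)^3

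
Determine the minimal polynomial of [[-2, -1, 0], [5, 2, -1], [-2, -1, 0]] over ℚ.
The characteristic polynomial factors as x^3. The minimal polynomial is ∏(x - λ)^{k_λ} where k_λ is the size of the largest Jordan block at λ.

For λ = 0: rank(A) = 2, and the largest Jordan block has size 3 (the smallest k with rank(A^k) = rank(A^(k+1))).

So m_A(x) = x^3.

m_A(x) = x^3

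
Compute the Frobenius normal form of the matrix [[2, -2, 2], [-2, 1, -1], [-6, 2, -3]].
The invariant factors of A (the non-unit diagonal entries of the Smith normal form of xI - A over ℚ[x]) are x^3 + 3x - 2, each dividing the next. The characteristic polynomial is their product, x^3 + 3x - 2.

The rational canonical form is the block-diagonal matrix of companion matrices C(f_i):
R = [[0, 0, 2], [1, 0, -3], [0, 1, 0]].

Note the characteristic polynomial does not split into linear factors over ℚ, so A has no Jordan form over ℚ; the rational canonical form exists over any field.

R = [[0, 0, 2], [1, 0, -3], [0, 1, 0]]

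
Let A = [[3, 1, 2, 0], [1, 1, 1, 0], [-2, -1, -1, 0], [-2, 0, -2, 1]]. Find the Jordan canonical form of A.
The characteristic polynomial is det(xI - A) = (x - 1)^4, so the eigenvalues are 1 (algebraic multiplicity 4).

For λ = 1: rank(A - I) = 2, rank((A - I)^2) = 1, rank((A - I)^3) = 0. The eigenspace has dimension 4 - 2 = 2, so there are 2 Jordan blocks; the rank sequence gives block sizes [3, 1].

Assembling the blocks gives the Jordan form J above.

J = [[1, 1, 0, 0], [0, 1, 1, 0], [0, 0, 1, 0], [0, 0, 0, 1]]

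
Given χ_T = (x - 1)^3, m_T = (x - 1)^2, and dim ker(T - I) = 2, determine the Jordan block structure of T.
λ = 1: algebraic multiplicity 3 (exponent in χ_T), largest block size 2 (exponent in m_T), 2 blocks (geometric multiplicity). These force block sizes [2, 1].

Jordan blocks: (1, 2), (1, 1)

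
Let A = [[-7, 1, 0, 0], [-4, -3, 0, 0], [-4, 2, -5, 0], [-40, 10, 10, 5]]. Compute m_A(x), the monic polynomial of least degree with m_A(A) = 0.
m_A(x) = (x - 5)(x + 5)^2

The characteristic polynomial factors as (x - 5)(x + 5)^3. The minimal polynomial is ∏(x - λ)^{k_λ} where k_λ is the size of the largest Jordan block at λ.

For λ = -5: rank(A + 5I) = 2, and the largest Jordan block has size 2 (the smallest k with rank((A + 5I)^k) = rank((A + 5I)^(k+1))).
For λ = 5: rank(A - 5I) = 3, and the largest Jordan block has size 1 (the smallest k with rank((A - 5I)^k) = rank((A - 5I)^(k+1))).

So m_A(x) = (x - 5)(x + 5)^2.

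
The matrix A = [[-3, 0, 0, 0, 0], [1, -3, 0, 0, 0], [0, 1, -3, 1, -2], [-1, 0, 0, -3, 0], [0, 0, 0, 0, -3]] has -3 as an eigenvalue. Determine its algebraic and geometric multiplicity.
algebraic multiplicity 5, geometric multiplicity 3

The characteristic polynomial is (x + 3)^5, so the factor x + 3 appears with exponent 5: the algebraic multiplicity is 5.

rank(A + 3I) = 2, so the eigenspace has dimension 5 - 2 = 3: the geometric multiplicity is 3.

Since 3 < 5, A is not diagonalizable.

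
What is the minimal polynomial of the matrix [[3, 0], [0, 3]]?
The characteristic polynomial factors as (x - 3)^2. The minimal polynomial is ∏(x - λ)^{k_λ} where k_λ is the size of the largest Jordan block at λ.

For λ = 3: rank(A - 3I) = 0, and the largest Jordan block has size 1 (the smallest k with rank((A - 3I)^k) = rank((A - 3I)^(k+1))).

So m_A(x) = x - 3.

m_A(x) = x - 3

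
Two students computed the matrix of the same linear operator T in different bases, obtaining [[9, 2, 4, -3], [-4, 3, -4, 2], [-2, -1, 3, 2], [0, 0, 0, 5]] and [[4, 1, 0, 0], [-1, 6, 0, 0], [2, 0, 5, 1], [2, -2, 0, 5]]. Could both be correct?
Two matrices over a field are similar if and only if they have the same invariant factors.

Both A and B have characteristic polynomial (x - 5)^4 and minimal polynomial (x - 5)^2. Computing further, both have invariant factors (x - 5)^2, (x - 5)^2. Hence A and B are similar.

Yes.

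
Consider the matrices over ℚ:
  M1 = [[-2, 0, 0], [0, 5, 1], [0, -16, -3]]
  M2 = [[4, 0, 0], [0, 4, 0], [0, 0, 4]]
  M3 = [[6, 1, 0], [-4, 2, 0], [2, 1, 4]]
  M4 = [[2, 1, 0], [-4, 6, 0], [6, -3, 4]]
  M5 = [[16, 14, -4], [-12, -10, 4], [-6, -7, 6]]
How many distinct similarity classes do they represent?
Characteristic polynomials: χ_{M1} = (x - 1)^2(x + 2), χ_{M2} = (x - 4)^3, χ_{M3} = (x - 4)^3, χ_{M4} = (x - 4)^3, χ_{M5} = (x - 4)^3.

{M1}: invariant factors (x - 1)^2(x + 2).

{M2}: invariant factors x - 4, x - 4, x - 4.

{M3, M4, M5}: invariant factors x - 4, (x - 4)^2.

Matrices are similar if and only if their invariant-factor lists agree; the partition into similarity classes is {M1}, {M2}, {M3, M4, M5}.

3 classes: {M1}, {M2}, {M3, M4, M5}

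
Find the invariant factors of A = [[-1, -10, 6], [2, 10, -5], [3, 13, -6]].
The Jordan structure of A has elementary divisors (x - 1)^3. Arranging the block sizes at each eigenvalue in decreasing order and taking row products gives the invariant factors.

Invariant factors (smallest first, each dividing the next): (x - 1)^3.

Check: the last factor (x - 1)^3 is the minimal polynomial, and the product (x - 1)^3 is the characteristic polynomial.

(x - 1)^3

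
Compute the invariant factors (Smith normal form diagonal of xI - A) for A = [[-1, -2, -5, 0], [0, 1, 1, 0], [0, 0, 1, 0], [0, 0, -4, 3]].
The Jordan structure of A has elementary divisors (x + 1), (x - 1)^2, (x - 3). Arranging the block sizes at each eigenvalue in decreasing order and taking row products gives the invariant factors.

Invariant factors (smallest first, each dividing the next): (x - 3)(x - 1)^2(x + 1).

Check: the last factor (x - 3)(x - 1)^2(x + 1) is the minimal polynomial, and the product (x - 3)(x - 1)^2(x + 1) is the characteristic polynomial.

(x - 3)(x - 1)^2(x + 1)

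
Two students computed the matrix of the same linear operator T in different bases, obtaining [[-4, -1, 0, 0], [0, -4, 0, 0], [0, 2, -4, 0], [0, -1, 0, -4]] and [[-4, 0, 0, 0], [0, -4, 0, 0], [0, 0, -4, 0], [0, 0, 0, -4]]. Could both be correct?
Both have characteristic polynomial (x + 4)^4, but the minimal polynomial of A is (x + 4)^2 while the minimal polynomial of B is x + 4. The minimal polynomial is a similarity invariant, so A and B are not similar.

No.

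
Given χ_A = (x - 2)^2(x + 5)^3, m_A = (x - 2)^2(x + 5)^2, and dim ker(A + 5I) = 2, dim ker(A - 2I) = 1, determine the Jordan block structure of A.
Jordan blocks: (-5, 2), (-5, 1), (2, 2)

λ = -5: algebraic multiplicity 3 (exponent in χ_A), largest block size 2 (exponent in m_A), 2 blocks (geometric multiplicity). These force block sizes [2, 1].
λ = 2: algebraic multiplicity 2 (exponent in χ_A), largest block size 2 (exponent in m_A), 1 block (geometric multiplicity). This forces block sizes [2].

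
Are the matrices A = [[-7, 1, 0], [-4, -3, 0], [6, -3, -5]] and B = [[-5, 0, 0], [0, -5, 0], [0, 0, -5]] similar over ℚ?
Both have characteristic polynomial (x + 5)^3, but the minimal polynomial of A is (x + 5)^2 while the minimal polynomial of B is x + 5. The minimal polynomial is a similarity invariant, so A and B are not similar.

No.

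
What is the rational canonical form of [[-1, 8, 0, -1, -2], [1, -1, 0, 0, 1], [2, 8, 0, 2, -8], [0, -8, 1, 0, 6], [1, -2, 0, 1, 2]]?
The invariant factors of A (the non-unit diagonal entries of the Smith normal form of xI - A over ℚ[x]) are (x - 2)(x + 3), (x - 2)^2(x + 3), each dividing the next. The characteristic polynomial is their product, (x - 2)^3(x + 3)^2.

The rational canonical form is the block-diagonal matrix of companion matrices C(f_i):
R = [[0, 6, 0, 0, 0], [1, -1, 0, 0, 0], [0, 0, 0, 0, -12], [0, 0, 1, 0, 8], [0, 0, 0, 1, 1]].

R = [[0, 6, 0, 0, 0], [1, -1, 0, 0, 0], [0, 0, 0, 0, -12], [0, 0, 1, 0, 8], [0, 0, 0, 1, 1]]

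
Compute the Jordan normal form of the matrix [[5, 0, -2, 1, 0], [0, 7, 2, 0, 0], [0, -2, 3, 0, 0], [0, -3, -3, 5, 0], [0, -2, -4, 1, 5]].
J = [[5, 1, 0, 0, 0], [0, 5, 1, 0, 0], [0, 0, 5, 0, 0], [0, 0, 0, 5, 0], [0, 0, 0, 0, 5]]

The characteristic polynomial is det(xI - A) = (x - 5)^5, so the eigenvalues are 5 (algebraic multiplicity 5).

For λ = 5: rank(A - 5I) = 2, rank((A - 5I)^2) = 1, rank((A - 5I)^3) = 0. The eigenspace has dimension 5 - 2 = 3, so there are 3 Jordan blocks; the rank sequence gives block sizes [3, 1, 1].

Assembling the blocks gives the Jordan form J above.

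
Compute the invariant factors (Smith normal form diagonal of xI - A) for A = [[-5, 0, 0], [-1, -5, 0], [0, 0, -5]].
x + 5, (x + 5)^2

The Jordan structure of A has elementary divisors (x + 5)^2, (x + 5). Arranging the block sizes at each eigenvalue in decreasing order and taking row products gives the invariant factors.

Invariant factors (smallest first, each dividing the next): x + 5, (x + 5)^2.

Check: the last factor (x + 5)^2 is the minimal polynomial, and the product (x + 5)^3 is the characteristic polynomial.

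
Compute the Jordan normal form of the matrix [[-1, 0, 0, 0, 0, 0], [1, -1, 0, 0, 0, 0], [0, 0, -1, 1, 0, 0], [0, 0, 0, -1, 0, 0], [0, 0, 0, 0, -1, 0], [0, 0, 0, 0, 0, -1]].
The characteristic polynomial is det(xI - A) = (x + 1)^6, so the eigenvalues are -1 (algebraic multiplicity 6).

For λ = -1: rank(A + I) = 2, rank((A + I)^2) = 0. The eigenspace has dimension 6 - 2 = 4, so there are 4 Jordan blocks; the rank sequence gives block sizes [2, 2, 1, 1].

Assembling the blocks gives the Jordan form J above.

J = [[-1, 1, 0, 0, 0, 0], [0, -1, 0, 0, 0, 0], [0, 0, -1, 1, 0, 0], [0, 0, 0, -1, 0, 0], [0, 0, 0, 0, -1, 0], [0, 0, 0, 0, 0, -1]]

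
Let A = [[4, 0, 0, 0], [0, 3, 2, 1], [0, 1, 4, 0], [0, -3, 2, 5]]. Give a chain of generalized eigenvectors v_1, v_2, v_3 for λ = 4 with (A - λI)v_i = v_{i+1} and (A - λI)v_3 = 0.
v_1 = [[0, 0, 1, -1]]^T, v_2 = [[0, 1, 0, 1]]^T, v_3 = [[0, 0, 1, -2]]^T

We seek v_1 ∈ ker((A - 4I)^3) \ ker((A - 4I)^2), then set v_{i+1} = (A - 4I) v_i.

One such chain is v_1 = [[0, 0, 1, -1]]^T, v_2 = [[0, 1, 0, 1]]^T, v_3 = [[0, 0, 1, -2]]^T. Check: (A - 4I) v_3 = [[0, 0, 0, 0]]^T = 0.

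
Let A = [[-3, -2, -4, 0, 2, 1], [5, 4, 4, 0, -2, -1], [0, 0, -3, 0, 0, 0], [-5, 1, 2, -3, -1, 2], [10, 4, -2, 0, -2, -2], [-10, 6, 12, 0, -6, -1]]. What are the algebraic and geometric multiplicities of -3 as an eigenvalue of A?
The characteristic polynomial is (x - 2)^2(x + 3)^4, so the factor x + 3 appears with exponent 4: the algebraic multiplicity is 4.

rank(A + 3I) = 3, so the eigenspace has dimension 6 - 3 = 3: the geometric multiplicity is 3.

Since 3 < 4, A is not diagonalizable.

algebraic multiplicity 4, geometric multiplicity 3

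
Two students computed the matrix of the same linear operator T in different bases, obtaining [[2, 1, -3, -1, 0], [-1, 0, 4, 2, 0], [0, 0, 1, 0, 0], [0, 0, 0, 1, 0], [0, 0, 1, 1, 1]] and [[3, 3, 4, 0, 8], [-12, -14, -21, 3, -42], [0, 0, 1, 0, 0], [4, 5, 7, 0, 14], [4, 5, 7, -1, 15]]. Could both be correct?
Two matrices over a field are similar if and only if they have the same invariant factors.

Both A and B have characteristic polynomial (x - 1)^5 and minimal polynomial (x - 1)^3. Computing further, both have invariant factors x - 1, x - 1, (x - 1)^3. Hence A and B are similar.

Yes.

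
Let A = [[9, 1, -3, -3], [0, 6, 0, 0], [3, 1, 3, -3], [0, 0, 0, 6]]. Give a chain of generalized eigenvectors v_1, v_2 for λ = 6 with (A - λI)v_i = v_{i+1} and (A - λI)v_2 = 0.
v_1 = [[-3, 4, -1, -1]]^T, v_2 = [[1, 0, 1, 0]]^T

We seek v_1 ∈ ker((A - 6I)^2) \ ker(A - 6I), then set v_{i+1} = (A - 6I) v_i.

One such chain is v_1 = [[-3, 4, -1, -1]]^T, v_2 = [[1, 0, 1, 0]]^T. Check: (A - 6I) v_2 = [[0, 0, 0, 0]]^T = 0.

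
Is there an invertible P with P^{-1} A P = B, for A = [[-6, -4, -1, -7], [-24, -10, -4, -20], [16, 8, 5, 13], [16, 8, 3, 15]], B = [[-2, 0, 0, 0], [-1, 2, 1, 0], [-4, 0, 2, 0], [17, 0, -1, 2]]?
Two matrices over a field are similar if and only if they have the same invariant factors.

Both A and B have characteristic polynomial (x - 2)^3(x + 2) and minimal polynomial (x - 2)^2(x + 2). Computing further, both have invariant factors x - 2, (x - 2)^2(x + 2). Hence A and B are similar.

Yes.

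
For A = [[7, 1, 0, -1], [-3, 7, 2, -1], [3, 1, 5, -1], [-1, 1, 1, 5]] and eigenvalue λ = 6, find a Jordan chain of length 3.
v_1 = [[0, -1, 1, -1]]^T, v_2 = [[0, 2, -1, 1]]^T, v_3 = [[1, -1, 2, 0]]^T

We seek v_1 ∈ ker((A - 6I)^3) \ ker((A - 6I)^2), then set v_{i+1} = (A - 6I) v_i.

One such chain is v_1 = [[0, -1, 1, -1]]^T, v_2 = [[0, 2, -1, 1]]^T, v_3 = [[1, -1, 2, 0]]^T. Check: (A - 6I) v_3 = [[0, 0, 0, 0]]^T = 0.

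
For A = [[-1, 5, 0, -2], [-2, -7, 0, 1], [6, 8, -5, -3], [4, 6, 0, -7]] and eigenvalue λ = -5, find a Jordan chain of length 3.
v_1 = [[6, -2, 9, 9]]^T, v_2 = [[-4, 1, -7, -6]]^T, v_3 = [[1, 0, 2, 2]]^T

We seek v_1 ∈ ker((A + 5I)^3) \ ker((A + 5I)^2), then set v_{i+1} = (A + 5I) v_i.

One such chain is v_1 = [[6, -2, 9, 9]]^T, v_2 = [[-4, 1, -7, -6]]^T, v_3 = [[1, 0, 2, 2]]^T. Check: (A + 5I) v_3 = [[0, 0, 0, 0]]^T = 0.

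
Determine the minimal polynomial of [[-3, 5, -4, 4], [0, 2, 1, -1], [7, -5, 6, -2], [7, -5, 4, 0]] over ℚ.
m_A(x) = (x - 4)(x - 2)^2(x + 3)

The characteristic polynomial factors as (x - 4)(x - 2)^2(x + 3). The minimal polynomial is ∏(x - λ)^{k_λ} where k_λ is the size of the largest Jordan block at λ.

For λ = -3: rank(A + 3I) = 3, and the largest Jordan block has size 1 (the smallest k with rank((A + 3I)^k) = rank((A + 3I)^(k+1))).
For λ = 2: rank(A - 2I) = 3, and the largest Jordan block has size 2 (the smallest k with rank((A - 2I)^k) = rank((A - 2I)^(k+1))).
For λ = 4: rank(A - 4I) = 3, and the largest Jordan block has size 1 (the smallest k with rank((A - 4I)^k) = rank((A - 4I)^(k+1))).

So m_A(x) = (x - 4)(x - 2)^2(x + 3).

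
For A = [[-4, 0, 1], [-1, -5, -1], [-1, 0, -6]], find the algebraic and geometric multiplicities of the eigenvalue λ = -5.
The characteristic polynomial is (x + 5)^3, so the factor x + 5 appears with exponent 3: the algebraic multiplicity is 3.

rank(A + 5I) = 1, so the eigenspace has dimension 3 - 1 = 2: the geometric multiplicity is 2.

Since 2 < 3, A is not diagonalizable.

algebraic multiplicity 3, geometric multiplicity 2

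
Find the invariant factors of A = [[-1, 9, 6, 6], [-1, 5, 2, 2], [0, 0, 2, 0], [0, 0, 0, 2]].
x - 2, x - 2, (x - 2)^2

The Jordan structure of A has elementary divisors (x - 2)^2, (x - 2), (x - 2). Arranging the block sizes at each eigenvalue in decreasing order and taking row products gives the invariant factors.

Invariant factors (smallest first, each dividing the next): x - 2, x - 2, (x - 2)^2.

Check: the last factor (x - 2)^2 is the minimal polynomial, and the product (x - 2)^4 is the characteristic polynomial.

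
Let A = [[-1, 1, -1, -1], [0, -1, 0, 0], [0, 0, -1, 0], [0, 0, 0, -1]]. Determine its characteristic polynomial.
xI - A = [[x + 1, -1, 1, 1], [0, x + 1, 0, 0], [0, 0, x + 1, 0], [0, 0, 0, x + 1]].

Expanding det(xI - A) along the first row:
det(xI - A) = + (x + 1)·det([[x + 1, 0, 0], [0, x + 1, 0], [0, 0, x + 1]]) - (-1)·det([[0, 0, 0], [0, x + 1, 0], [0, 0, x + 1]]) + (1)·det([[0, x + 1, 0], [0, 0, 0], [0, 0, x + 1]]) - (1)·det([[0, x + 1, 0], [0, 0, x + 1], [0, 0, 0]]).

Evaluating gives χ_A(x) = x^4 + 4x^3 + 6x^2 + 4x + 1 = (x + 1)^4.

χ_A(x) = (x + 1)^4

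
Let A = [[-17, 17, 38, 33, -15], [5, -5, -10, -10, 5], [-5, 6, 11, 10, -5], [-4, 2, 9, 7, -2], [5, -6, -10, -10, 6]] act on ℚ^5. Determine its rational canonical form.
R = [[1, 0, 0, 0, 0], [0, 0, 0, 0, 5], [0, 1, 0, 0, -2], [0, 0, 1, 0, -3], [0, 0, 0, 1, 1]]

The invariant factors of A (the non-unit diagonal entries of the Smith normal form of xI - A over ℚ[x]) are x - 1, (x - 1)(x^3 + 3x + 5), each dividing the next. The characteristic polynomial is their product, (x - 1)^2(x^3 + 3x + 5).

The rational canonical form is the block-diagonal matrix of companion matrices C(f_i):
R = [[1, 0, 0, 0, 0], [0, 0, 0, 0, 5], [0, 1, 0, 0, -2], [0, 0, 1, 0, -3], [0, 0, 0, 1, 1]].

Note the characteristic polynomial does not split into linear factors over ℚ, so A has no Jordan form over ℚ; the rational canonical form exists over any field.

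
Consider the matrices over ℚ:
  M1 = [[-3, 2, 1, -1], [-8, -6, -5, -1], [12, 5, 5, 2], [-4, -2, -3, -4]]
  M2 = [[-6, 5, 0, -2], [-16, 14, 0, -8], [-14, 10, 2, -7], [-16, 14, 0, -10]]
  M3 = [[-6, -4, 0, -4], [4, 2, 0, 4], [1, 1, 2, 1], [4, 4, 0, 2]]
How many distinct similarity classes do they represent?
3 classes: {M1}, {M2}, {M3}

Characteristic polynomials: χ_{M1} = (x - 1)(x + 3)^3, χ_{M2} = (x - 2)^2(x + 2)^2, χ_{M3} = (x - 2)^2(x + 2)^2.

{M1}: invariant factors (x - 1)(x + 3)^3.

{M2}: invariant factors (x - 2)^2(x + 2)^2.

{M3}: invariant factors x + 2, (x - 2)^2(x + 2).

Matrices are similar if and only if their invariant-factor lists agree; the partition into similarity classes is {M1}, {M2}, {M3}.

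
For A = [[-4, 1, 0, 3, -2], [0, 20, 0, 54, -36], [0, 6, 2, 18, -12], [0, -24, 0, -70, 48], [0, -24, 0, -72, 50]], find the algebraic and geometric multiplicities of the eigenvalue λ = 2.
The characteristic polynomial is (x - 2)^3(x + 4)^2, so the factor x - 2 appears with exponent 3: the algebraic multiplicity is 3.

rank(A - 2I) = 2, so the eigenspace has dimension 5 - 2 = 3: the geometric multiplicity is 3.

algebraic multiplicity 3, geometric multiplicity 3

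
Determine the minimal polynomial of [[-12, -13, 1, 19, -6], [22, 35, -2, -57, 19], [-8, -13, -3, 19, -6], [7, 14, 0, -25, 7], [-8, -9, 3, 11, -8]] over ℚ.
The characteristic polynomial factors as (x - 3)(x + 4)^4. The minimal polynomial is ∏(x - λ)^{k_λ} where k_λ is the size of the largest Jordan block at λ.

For λ = -4: rank(A + 4I) = 3, and the largest Jordan block has size 3 (the smallest k with rank((A + 4I)^k) = rank((A + 4I)^(k+1))).
For λ = 3: rank(A - 3I) = 4, and the largest Jordan block has size 1 (the smallest k with rank((A - 3I)^k) = rank((A - 3I)^(k+1))).

So m_A(x) = (x - 3)(x + 4)^3.

m_A(x) = (x - 3)(x + 4)^3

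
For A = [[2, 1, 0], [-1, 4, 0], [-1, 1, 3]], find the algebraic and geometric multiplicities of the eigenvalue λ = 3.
The characteristic polynomial is (x - 3)^3, so the factor x - 3 appears with exponent 3: the algebraic multiplicity is 3.

rank(A - 3I) = 1, so the eigenspace has dimension 3 - 1 = 2: the geometric multiplicity is 2.

Since 2 < 3, A is not diagonalizable.

algebraic multiplicity 3, geometric multiplicity 2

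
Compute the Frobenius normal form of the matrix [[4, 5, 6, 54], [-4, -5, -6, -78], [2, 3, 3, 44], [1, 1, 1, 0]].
R = [[0, 0, 0, -24], [1, 0, 0, -34], [0, 1, 0, 17], [0, 0, 1, 2]]

The invariant factors of A (the non-unit diagonal entries of the Smith normal form of xI - A over ℚ[x]) are (x - 3)(x + 4)(x^2 - 3x - 2), each dividing the next. The characteristic polynomial is their product, (x - 3)(x + 4)(x^2 - 3x - 2).

The rational canonical form is the block-diagonal matrix of companion matrices C(f_i):
R = [[0, 0, 0, -24], [1, 0, 0, -34], [0, 1, 0, 17], [0, 0, 1, 2]].

Note the characteristic polynomial does not split into linear factors over ℚ, so A has no Jordan form over ℚ; the rational canonical form exists over any field.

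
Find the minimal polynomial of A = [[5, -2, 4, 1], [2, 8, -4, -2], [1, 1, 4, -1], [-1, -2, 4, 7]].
m_A(x) = (x - 6)^2

The characteristic polynomial factors as (x - 6)^4. The minimal polynomial is ∏(x - λ)^{k_λ} where k_λ is the size of the largest Jordan block at λ.

For λ = 6: rank(A - 6I) = 2, and the largest Jordan block has size 2 (the smallest k with rank((A - 6I)^k) = rank((A - 6I)^(k+1))).

So m_A(x) = (x - 6)^2.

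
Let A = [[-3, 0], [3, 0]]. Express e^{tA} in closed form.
e^{tA} = [[e^{-3*t}, 0], [1 - e^{-3*t}, 1]]

A has Jordan form J = [[-3, 0], [0, 0]] with A = PJP^{-1}, so e^{tA} = P e^{tJ} P^{-1}.

For a Jordan block J_k(λ), e^{tJ_k(λ)} = e^{λt} · (I + tN + t^2 N^2/2! + ... + t^{k-1} N^{k-1}/(k-1)!) where N is the nilpotent superdiagonal part.

Assembling the blocks and conjugating back gives the entries of e^{tA} as shown above.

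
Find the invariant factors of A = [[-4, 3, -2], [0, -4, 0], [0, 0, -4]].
The Jordan structure of A has elementary divisors (x + 4)^2, (x + 4). Arranging the block sizes at each eigenvalue in decreasing order and taking row products gives the invariant factors.

Invariant factors (smallest first, each dividing the next): x + 4, (x + 4)^2.

Check: the last factor (x + 4)^2 is the minimal polynomial, and the product (x + 4)^3 is the characteristic polynomial.

x + 4, (x + 4)^2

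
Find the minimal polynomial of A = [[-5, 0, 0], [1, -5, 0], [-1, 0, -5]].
The characteristic polynomial factors as (x + 5)^3. The minimal polynomial is ∏(x - λ)^{k_λ} where k_λ is the size of the largest Jordan block at λ.

For λ = -5: rank(A + 5I) = 1, and the largest Jordan block has size 2 (the smallest k with rank((A + 5I)^k) = rank((A + 5I)^(k+1))).

So m_A(x) = (x + 5)^2.

m_A(x) = (x + 5)^2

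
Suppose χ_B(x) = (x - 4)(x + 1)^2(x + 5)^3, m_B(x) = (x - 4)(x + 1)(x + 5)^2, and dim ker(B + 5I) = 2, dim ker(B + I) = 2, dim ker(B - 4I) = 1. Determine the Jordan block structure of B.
Jordan blocks: (-5, 2), (-5, 1), (-1, 1), (-1, 1), (4, 1)

λ = -5: algebraic multiplicity 3 (exponent in χ_B), largest block size 2 (exponent in m_B), 2 blocks (geometric multiplicity). These force block sizes [2, 1].
λ = -1: algebraic multiplicity 2 (exponent in χ_B), largest block size 1 (exponent in m_B), 2 blocks (geometric multiplicity). These force block sizes [1, 1].
λ = 4: algebraic multiplicity 1 (exponent in χ_B), largest block size 1 (exponent in m_B), 1 block (geometric multiplicity). This forces block sizes [1].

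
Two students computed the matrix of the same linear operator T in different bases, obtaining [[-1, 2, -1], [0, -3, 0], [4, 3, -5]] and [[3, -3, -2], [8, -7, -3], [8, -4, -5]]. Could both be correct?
Two matrices over a field are similar if and only if they have the same invariant factors.

Both A and B have characteristic polynomial (x + 3)^3 and minimal polynomial (x + 3)^3. Computing further, both have invariant factors (x + 3)^3. Hence A and B are similar.

Yes.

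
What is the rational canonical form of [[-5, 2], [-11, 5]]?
The invariant factors of A (the non-unit diagonal entries of the Smith normal form of xI - A over ℚ[x]) are x^2 - 3, each dividing the next. The characteristic polynomial is their product, x^2 - 3.

The rational canonical form is the block-diagonal matrix of companion matrices C(f_i):
R = [[0, 3], [1, 0]].

Note the characteristic polynomial does not split into linear factors over ℚ, so A has no Jordan form over ℚ; the rational canonical form exists over any field.

R = [[0, 3], [1, 0]]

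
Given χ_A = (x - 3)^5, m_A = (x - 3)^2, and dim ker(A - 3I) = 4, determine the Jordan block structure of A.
λ = 3: algebraic multiplicity 5 (exponent in χ_A), largest block size 2 (exponent in m_A), 4 blocks (geometric multiplicity). These force block sizes [2, 1, 1, 1].

Jordan blocks: (3, 2), (3, 1), (3, 1), (3, 1)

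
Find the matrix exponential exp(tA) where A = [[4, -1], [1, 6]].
A has Jordan form J = [[5, 1], [0, 5]] with A = PJP^{-1}, so e^{tA} = P e^{tJ} P^{-1}.

For a Jordan block J_k(λ), e^{tJ_k(λ)} = e^{λt} · (I + tN + t^2 N^2/2! + ... + t^{k-1} N^{k-1}/(k-1)!) where N is the nilpotent superdiagonal part.

Assembling the blocks and conjugating back gives the entries of e^{tA} as shown above.

e^{tA} = [[(1 - t)*e^{5*t}, -t*e^{5*t}], [t*e^{5*t}, (t + 1)*e^{5*t}]]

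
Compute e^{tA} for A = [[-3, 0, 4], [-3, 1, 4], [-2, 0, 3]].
e^{tA} = [[-e^{t} + 2*e^{-t}, 0, 4*sinh(t)], [(-(t + 1)*e^{2*t} + 1)*e^{-t}, e^{t}, ((2*t + 1)*e^{2*t} - 1)*e^{-t}], [-2*sinh(t), 0, 3*sinh(t) + cosh(t)]]

A has Jordan form J = [[-1, 0, 0], [0, 1, 1], [0, 0, 1]] with A = PJP^{-1}, so e^{tA} = P e^{tJ} P^{-1}.

For a Jordan block J_k(λ), e^{tJ_k(λ)} = e^{λt} · (I + tN + t^2 N^2/2! + ... + t^{k-1} N^{k-1}/(k-1)!) where N is the nilpotent superdiagonal part.

Assembling the blocks and conjugating back gives the entries of e^{tA} as shown above.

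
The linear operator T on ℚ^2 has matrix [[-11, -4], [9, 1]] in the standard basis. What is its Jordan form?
The characteristic polynomial is det(xI - A) = (x + 5)^2, so the eigenvalues are -5 (algebraic multiplicity 2).

For λ = -5: rank(A + 5I) = 1, rank((A + 5I)^2) = 0. The eigenspace has dimension 2 - 1 = 1, so there is 1 Jordan block; the rank sequence gives block sizes [2].

Assembling the blocks gives the Jordan form J above.

J = [[-5, 1], [0, -5]]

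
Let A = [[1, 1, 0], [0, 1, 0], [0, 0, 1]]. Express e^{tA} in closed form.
A has Jordan form J = [[1, 1, 0], [0, 1, 0], [0, 0, 1]] with A = PJP^{-1}, so e^{tA} = P e^{tJ} P^{-1}.

For a Jordan block J_k(λ), e^{tJ_k(λ)} = e^{λt} · (I + tN + t^2 N^2/2! + ... + t^{k-1} N^{k-1}/(k-1)!) where N is the nilpotent superdiagonal part.

Assembling the blocks and conjugating back gives the entries of e^{tA} as shown above.

e^{tA} = [[e^{t}, t*e^{t}, 0], [0, e^{t}, 0], [0, 0, e^{t}]]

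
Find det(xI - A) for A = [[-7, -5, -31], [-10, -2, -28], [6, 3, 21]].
xI - A = [[x + 7, 5, 31], [10, x + 2, 28], [-6, -3, x - 21]].

Expanding det(xI - A) along the first row:
det(xI - A) = + (x + 7)·det([[x + 2, 28], [-3, x - 21]]) - (5)·det([[10, 28], [-6, x - 21]]) + (31)·det([[10, x + 2], [-6, -3]]).

Evaluating gives χ_A(x) = x^3 - 12x^2 + 45x - 54 = (x - 6)(x - 3)^2.

χ_A(x) = (x - 6)(x - 3)^2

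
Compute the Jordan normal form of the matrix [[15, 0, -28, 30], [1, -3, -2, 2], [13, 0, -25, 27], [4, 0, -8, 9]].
The characteristic polynomial is det(xI - A) = (x - 1)^2(x + 3)^2, so the eigenvalues are -3 (algebraic multiplicity 2), 1 (algebraic multiplicity 2).

For λ = -3: rank(A + 3I) = 3, rank((A + 3I)^2) = 2. The eigenspace has dimension 4 - 3 = 1, so there is 1 Jordan block; the rank sequence gives block sizes [2].

For λ = 1: rank(A - I) = 3, rank((A - I)^2) = 2. The eigenspace has dimension 4 - 3 = 1, so there is 1 Jordan block; the rank sequence gives block sizes [2].

Assembling the blocks gives the Jordan form J above.

J = [[-3, 1, 0, 0], [0, -3, 0, 0], [0, 0, 1, 1], [0, 0, 0, 1]]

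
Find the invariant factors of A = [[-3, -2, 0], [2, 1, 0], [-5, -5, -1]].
x + 1, (x + 1)^2

The Jordan structure of A has elementary divisors (x + 1)^2, (x + 1). Arranging the block sizes at each eigenvalue in decreasing order and taking row products gives the invariant factors.

Invariant factors (smallest first, each dividing the next): x + 1, (x + 1)^2.

Check: the last factor (x + 1)^2 is the minimal polynomial, and the product (x + 1)^3 is the characteristic polynomial.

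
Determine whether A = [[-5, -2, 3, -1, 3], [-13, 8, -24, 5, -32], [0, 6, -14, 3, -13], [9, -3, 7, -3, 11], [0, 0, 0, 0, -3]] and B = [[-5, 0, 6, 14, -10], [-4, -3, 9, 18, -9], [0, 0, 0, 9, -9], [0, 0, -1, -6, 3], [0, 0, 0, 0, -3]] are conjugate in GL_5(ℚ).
Yes.

Two matrices over a field are similar if and only if they have the same invariant factors.

Both A and B have characteristic polynomial (x + 3)^4(x + 5) and minimal polynomial (x + 3)^3(x + 5). Computing further, both have invariant factors x + 3, (x + 3)^3(x + 5). Hence A and B are similar.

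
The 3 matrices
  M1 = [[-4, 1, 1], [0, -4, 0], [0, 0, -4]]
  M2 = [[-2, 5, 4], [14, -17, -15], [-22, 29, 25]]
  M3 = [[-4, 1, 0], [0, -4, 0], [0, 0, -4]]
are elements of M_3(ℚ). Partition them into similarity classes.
2 classes: {M1, M3}, {M2}

Characteristic polynomials: χ_{M1} = (x + 4)^3, χ_{M2} = (x - 2)^3, χ_{M3} = (x + 4)^3.

{M1, M3}: invariant factors x + 4, (x + 4)^2.

{M2}: invariant factors (x - 2)^3.

Matrices are similar if and only if their invariant-factor lists agree; the partition into similarity classes is {M1, M3}, {M2}.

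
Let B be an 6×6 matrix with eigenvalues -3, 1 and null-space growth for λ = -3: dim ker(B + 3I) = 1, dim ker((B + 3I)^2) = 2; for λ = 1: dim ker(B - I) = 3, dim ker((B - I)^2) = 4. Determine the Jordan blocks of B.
Jordan blocks: (-3, 2), (1, 2), (1, 1), (1, 1)

λ = -3: successive nullity increments [1, 1] count blocks of size ≥ k; block sizes are [2].
λ = 1: successive nullity increments [3, 1] count blocks of size ≥ k; block sizes are [2, 1, 1].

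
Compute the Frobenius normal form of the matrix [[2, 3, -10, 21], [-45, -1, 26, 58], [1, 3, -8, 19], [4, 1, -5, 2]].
The invariant factors of A (the non-unit diagonal entries of the Smith normal form of xI - A over ℚ[x]) are (x + 5)(x^3 - 4x - 1), each dividing the next. The characteristic polynomial is their product, (x + 5)(x^3 - 4x - 1).

The rational canonical form is the block-diagonal matrix of companion matrices C(f_i):
R = [[0, 0, 0, 5], [1, 0, 0, 21], [0, 1, 0, 4], [0, 0, 1, -5]].

Note the characteristic polynomial does not split into linear factors over ℚ, so A has no Jordan form over ℚ; the rational canonical form exists over any field.

R = [[0, 0, 0, 5], [1, 0, 0, 21], [0, 1, 0, 4], [0, 0, 1, -5]]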